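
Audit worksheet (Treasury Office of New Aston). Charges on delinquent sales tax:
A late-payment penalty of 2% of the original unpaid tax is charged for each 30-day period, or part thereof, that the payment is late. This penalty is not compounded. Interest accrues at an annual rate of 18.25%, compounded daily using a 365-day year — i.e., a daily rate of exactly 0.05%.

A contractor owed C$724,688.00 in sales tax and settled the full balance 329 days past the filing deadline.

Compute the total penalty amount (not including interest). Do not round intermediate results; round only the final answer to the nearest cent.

C$159,431.36

Penalty periods: ⌈329/30⌉ = 11; penalty = 11 × 2% × C$724,688.00 = C$159,431.36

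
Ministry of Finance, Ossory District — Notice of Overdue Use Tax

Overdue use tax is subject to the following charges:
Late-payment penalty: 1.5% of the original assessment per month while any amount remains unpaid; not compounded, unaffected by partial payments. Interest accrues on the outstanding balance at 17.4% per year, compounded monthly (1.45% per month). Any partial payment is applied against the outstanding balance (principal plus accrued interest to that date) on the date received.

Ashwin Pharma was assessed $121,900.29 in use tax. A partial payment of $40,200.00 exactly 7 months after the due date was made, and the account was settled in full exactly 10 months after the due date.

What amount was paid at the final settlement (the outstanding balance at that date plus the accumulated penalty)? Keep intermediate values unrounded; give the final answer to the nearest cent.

$117,085.77

Balance at month 7: $121,900.2900 × (1 + 0.0145)^7 = $134,824.5869…
After $40,200.00 payment: $134,824.5869… − $40,200.00 = $94,624.5869…
Balance at month 10: $94,624.5869… × (1 + 0.0145)^3 = $98,800.7294…
Penalty: 10 × 1.5% × $121,900.29 = $18,285.04…
Final settlement = outstanding balance + penalty = $98,800.7294… + $18,285.04… = $117,085.77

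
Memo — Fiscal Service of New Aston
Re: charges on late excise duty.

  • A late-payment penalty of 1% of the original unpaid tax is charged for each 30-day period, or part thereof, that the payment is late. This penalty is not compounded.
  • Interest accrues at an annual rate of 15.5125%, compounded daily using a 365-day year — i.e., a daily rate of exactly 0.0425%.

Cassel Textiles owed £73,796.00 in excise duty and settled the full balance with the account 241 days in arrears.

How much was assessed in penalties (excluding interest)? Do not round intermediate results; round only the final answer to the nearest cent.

£6,641.64

Penalty periods: ⌈241/30⌉ = 9; penalty = 9 × 1% × £73,796.00 = £6,641.64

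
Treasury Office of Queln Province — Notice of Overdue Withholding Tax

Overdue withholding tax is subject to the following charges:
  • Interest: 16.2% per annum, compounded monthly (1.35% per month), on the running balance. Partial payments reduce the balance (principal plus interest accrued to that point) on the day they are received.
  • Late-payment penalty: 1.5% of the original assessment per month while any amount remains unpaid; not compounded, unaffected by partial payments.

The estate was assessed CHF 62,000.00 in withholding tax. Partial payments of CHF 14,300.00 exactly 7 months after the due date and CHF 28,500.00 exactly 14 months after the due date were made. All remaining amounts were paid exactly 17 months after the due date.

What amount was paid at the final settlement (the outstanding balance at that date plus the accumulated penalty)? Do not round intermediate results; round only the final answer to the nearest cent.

CHF 47,662.54

Balance at month 7: CHF 62,000.0000 × (1 + 0.0135)^7 = CHF 68,101.7012…
After CHF 14,300.00 payment: CHF 68,101.7012… − CHF 14,300.00 = CHF 53,801.7012…
Balance at month 14: CHF 53,801.7012… × (1 + 0.0135)^7 = CHF 59,096.5706…
After CHF 28,500.00 payment: CHF 59,096.5706… − CHF 28,500.00 = CHF 30,596.5706…
Balance at month 17: CHF 30,596.5706… × (1 + 0.0135)^3 = CHF 31,852.5356…
Penalty: 17 × 1.5% × CHF 62,000.00 = CHF 15,810.00
Final settlement = outstanding balance + penalty = CHF 31,852.5356… + CHF 15,810.00 = CHF 47,662.54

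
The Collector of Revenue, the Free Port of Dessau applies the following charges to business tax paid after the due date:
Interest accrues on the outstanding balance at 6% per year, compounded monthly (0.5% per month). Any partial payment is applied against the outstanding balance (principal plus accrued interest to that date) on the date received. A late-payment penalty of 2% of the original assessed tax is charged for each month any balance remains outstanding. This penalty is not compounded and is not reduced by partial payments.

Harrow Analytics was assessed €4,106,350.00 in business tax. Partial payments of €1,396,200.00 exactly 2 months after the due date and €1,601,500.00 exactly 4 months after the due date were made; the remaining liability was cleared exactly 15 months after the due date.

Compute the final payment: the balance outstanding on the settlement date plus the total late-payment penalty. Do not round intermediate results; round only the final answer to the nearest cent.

€2,475,703.45

Balance at month 2: €4,106,350.0000 × (1 + 0.005)^2 = €4,147,516.1588…
After €1,396,200.00 payment: €4,147,516.1588… − €1,396,200.00 = €2,751,316.1588…
Balance at month 4: €2,751,316.1588… × (1 + 0.005)^2 = €2,778,898.1032…
After €1,601,500.00 payment: €2,778,898.1032… − €1,601,500.00 = €1,177,398.1032…
Balance at month 15: €1,177,398.1032… × (1 + 0.005)^11 = €1,243,798.4497…
Penalty: 15 × 2% × €4,106,350.00 = €1,231,905.00
Final settlement = outstanding balance + penalty = €1,243,798.4497… + €1,231,905.00 = €2,475,703.45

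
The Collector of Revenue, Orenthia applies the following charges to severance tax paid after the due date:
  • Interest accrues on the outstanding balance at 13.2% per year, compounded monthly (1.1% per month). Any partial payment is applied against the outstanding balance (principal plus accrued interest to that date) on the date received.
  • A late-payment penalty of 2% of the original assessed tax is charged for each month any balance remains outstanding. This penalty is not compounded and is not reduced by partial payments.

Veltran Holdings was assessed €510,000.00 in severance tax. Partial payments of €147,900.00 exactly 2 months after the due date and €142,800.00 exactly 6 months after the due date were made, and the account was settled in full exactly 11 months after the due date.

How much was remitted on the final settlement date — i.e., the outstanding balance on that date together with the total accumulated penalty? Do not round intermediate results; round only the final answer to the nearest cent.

€373,386.69

Balance at month 2: €510,000.0000 × (1 + 0.011)^2 = €521,281.7100
After €147,900.00 payment: €521,281.7100 − €147,900.00 = €373,381.7100
Balance at month 6: €373,381.7100 × (1 + 0.011)^4 = €390,083.5737…
After €142,800.00 payment: €390,083.5737… − €142,800.00 = €247,283.5737…
Balance at month 11: €247,283.5737… × (1 + 0.011)^5 = €261,186.6929…
Penalty: 11 × 2% × €510,000.00 = €112,200.00
Final settlement = outstanding balance + penalty = €261,186.6929… + €112,200.00 = €373,386.69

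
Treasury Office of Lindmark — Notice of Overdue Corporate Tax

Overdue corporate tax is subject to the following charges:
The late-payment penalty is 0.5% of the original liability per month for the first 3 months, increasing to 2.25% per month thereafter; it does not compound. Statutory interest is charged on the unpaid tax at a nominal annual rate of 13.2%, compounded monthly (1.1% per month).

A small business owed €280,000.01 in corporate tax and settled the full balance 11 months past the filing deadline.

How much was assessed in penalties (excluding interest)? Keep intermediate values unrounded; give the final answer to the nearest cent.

Penalty, months 1–3: 3 × 0.5% × €280,000.01 = €4,200.00…
Penalty, months 4–11: 8 × 2.25% × €280,000.01 = €50,400.00…
Total penalty = €4,200.00… + €50,400.00… = €54,600.00

€54,600.00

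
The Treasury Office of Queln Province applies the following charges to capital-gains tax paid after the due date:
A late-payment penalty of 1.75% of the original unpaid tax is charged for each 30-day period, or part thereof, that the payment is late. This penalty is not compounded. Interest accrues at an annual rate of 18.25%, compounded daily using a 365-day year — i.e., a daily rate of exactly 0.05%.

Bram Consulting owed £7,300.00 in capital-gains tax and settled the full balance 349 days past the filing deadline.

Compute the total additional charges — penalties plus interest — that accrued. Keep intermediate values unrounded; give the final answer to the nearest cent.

Penalty periods: ⌈349/30⌉ = 12; penalty = 12 × 1.75% × £7,300.00 = £1,533.00
Interest: £7,300.00 × ((1 + 0.0005)^349 − 1) = £7,300.00 × 0.19059882… = £1,391.3714…
Penalties + interest = £1,533.0000 + £1,391.3714… = £2,924.37

£2,924.37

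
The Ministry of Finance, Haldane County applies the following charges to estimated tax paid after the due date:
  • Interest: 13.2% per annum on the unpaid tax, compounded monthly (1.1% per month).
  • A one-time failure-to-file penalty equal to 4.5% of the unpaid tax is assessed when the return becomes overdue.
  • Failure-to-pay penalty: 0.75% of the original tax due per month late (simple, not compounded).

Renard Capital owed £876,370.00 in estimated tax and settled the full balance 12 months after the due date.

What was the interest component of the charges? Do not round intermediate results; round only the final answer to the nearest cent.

£122,942.61

Interest: £876,370.00 × ((1 + 0.011)^12 − 1) = £876,370.00 × 0.1402862… = £122,942.6140…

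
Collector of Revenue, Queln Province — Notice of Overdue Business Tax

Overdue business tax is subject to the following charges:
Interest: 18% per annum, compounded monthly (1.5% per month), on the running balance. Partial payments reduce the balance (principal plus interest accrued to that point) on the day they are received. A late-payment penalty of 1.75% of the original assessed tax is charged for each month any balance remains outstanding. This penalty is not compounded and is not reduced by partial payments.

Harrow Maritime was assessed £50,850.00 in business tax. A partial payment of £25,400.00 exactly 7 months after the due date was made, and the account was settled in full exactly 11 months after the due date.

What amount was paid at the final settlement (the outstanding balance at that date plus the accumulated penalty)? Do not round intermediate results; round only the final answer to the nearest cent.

£42,728.69

Balance at month 7: £50,850.0000 × (1 + 0.015)^7 = £56,435.6138…
After £25,400.00 payment: £56,435.6138… − £25,400.00 = £31,035.6138…
Balance at month 11: £31,035.6138… × (1 + 0.015)^4 = £32,940.0693…
Penalty: 11 × 1.75% × £50,850.00 = £9,788.63…
Final settlement = outstanding balance + penalty = £32,940.0693… + £9,788.63… = £42,728.69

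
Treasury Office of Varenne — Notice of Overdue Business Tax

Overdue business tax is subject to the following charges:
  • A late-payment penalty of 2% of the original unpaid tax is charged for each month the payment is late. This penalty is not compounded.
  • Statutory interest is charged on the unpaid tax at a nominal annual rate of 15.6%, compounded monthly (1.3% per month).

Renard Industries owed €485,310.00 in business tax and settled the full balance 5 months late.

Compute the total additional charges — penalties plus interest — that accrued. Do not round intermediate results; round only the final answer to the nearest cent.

€80,907.06

Late-payment penalty: 5 × 2% × €485,310.00 = €48,531.00
Interest: €485,310.00 × ((1 + 0.013)^5 − 1) = €485,310.00 × 0.0667121… = €32,376.0556…
Penalties + interest = €48,531.0000 + €32,376.0556… = €80,907.06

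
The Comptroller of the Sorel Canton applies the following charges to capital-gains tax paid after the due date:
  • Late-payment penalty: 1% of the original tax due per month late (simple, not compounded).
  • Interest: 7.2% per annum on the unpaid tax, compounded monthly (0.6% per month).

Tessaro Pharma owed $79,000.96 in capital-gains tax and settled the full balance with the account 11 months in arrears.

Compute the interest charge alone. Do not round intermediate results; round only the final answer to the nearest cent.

Interest: $79,000.96 × ((1 + 0.006)^11 − 1) = $79,000.96 × 0.0680161… = $5,373.3349…

$5,373.33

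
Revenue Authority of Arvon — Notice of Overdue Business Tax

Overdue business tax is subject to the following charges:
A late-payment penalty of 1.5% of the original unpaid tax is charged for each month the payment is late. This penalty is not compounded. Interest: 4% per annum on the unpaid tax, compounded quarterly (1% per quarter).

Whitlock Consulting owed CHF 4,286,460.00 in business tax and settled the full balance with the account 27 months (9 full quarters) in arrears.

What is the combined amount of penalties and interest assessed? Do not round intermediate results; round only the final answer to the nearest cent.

Late-payment penalty = 1.5% × CHF 4,286,460.00 × 27 mo = CHF 1,736,016.30
Interest: CHF 4,286,460.00 × ((1 + 0.01)^9 − 1) = CHF 4,286,460.00 × 0.0936853… = CHF 401,578.1740…
Penalties + interest = CHF 1,736,016.3000 + CHF 401,578.1740… = CHF 2,137,594.47

CHF 2,137,594.47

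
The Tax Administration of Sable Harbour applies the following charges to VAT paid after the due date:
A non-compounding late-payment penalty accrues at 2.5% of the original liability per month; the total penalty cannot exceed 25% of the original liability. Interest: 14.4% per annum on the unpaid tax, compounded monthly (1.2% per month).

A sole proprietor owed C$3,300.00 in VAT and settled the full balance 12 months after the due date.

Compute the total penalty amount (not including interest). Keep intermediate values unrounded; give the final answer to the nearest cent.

C$825.00

Penalty (uncapped): 12 × 2.5% × C$3,300.00 = C$990.00; cap = 25% × C$3,300.00 = C$825.00 → penalty = C$825.00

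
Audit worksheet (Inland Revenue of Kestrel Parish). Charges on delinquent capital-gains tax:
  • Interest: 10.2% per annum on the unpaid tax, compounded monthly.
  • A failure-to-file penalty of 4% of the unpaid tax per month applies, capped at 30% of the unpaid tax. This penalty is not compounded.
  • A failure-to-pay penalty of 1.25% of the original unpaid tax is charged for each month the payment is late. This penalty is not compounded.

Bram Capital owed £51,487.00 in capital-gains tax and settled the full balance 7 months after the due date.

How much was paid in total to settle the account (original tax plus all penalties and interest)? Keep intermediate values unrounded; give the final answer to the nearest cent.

£73,551.18

Failure-to-file: 7 × 4% × £51,487.00 = £14,416.36 (under the 30% cap)
Failure-to-pay penalty = 1.25% × £51,487.00 × 7 mo = £4,505.11…
Interest (10.2%/yr ÷ 12 = 0.85%/month): £51,487.00 × ((1 + 0.0085)^7 − 1) = £3,142.7113…
Total = £51,487.00 + £18,921.4725 + £3,142.7113… = £73,551.18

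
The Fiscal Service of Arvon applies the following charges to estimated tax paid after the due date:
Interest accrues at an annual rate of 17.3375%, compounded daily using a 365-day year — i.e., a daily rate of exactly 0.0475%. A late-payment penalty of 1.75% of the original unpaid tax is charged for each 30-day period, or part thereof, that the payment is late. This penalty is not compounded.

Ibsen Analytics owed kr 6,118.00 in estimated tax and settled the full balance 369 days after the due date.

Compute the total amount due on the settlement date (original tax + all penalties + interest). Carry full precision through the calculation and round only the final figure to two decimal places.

kr 8,681.59

Penalty periods: ⌈369/30⌉ = 13; penalty = 13 × 1.75% × kr 6,118.00 = kr 1,391.85…
Interest: kr 6,118.00 × ((1 + 0.000475)^369 − 1) = kr 6,118.00 × 0.19152427… = kr 1,171.7455…
Total = kr 6,118.00 + kr 1,391.8450 + kr 1,171.7455… = kr 8,681.59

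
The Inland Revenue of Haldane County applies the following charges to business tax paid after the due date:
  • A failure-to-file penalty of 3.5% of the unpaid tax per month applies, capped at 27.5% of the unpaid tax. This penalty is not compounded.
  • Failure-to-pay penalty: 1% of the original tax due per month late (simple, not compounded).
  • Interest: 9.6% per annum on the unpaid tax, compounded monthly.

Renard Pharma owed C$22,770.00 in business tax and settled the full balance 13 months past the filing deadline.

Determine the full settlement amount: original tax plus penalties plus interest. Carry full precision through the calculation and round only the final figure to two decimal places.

Failure-to-file: 13 × 3.5% × C$22,770.00 = C$10,360.35, capped at 27.5% × C$22,770.00 = C$6,261.75
Failure-to-pay penalty = 1% × C$22,770.00 × 13 mo = C$2,960.10
Interest (9.6%/yr ÷ 12 = 0.8%/month): C$22,770.00 × ((1 + 0.008)^13 − 1) = C$2,485.1498…
Total = C$22,770.00 + C$9,221.8500 + C$2,485.1498… = C$34,477.00

C$34,477.00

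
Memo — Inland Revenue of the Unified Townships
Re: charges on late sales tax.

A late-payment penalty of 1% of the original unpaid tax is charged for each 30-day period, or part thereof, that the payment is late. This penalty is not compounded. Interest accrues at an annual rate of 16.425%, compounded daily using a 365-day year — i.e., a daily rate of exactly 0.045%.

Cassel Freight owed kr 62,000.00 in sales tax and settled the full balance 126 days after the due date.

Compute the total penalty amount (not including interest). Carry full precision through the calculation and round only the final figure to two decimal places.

Penalty periods: ⌈126/30⌉ = 5; penalty = 5 × 1% × kr 62,000.00 = kr 3,100.00

kr 3,100.00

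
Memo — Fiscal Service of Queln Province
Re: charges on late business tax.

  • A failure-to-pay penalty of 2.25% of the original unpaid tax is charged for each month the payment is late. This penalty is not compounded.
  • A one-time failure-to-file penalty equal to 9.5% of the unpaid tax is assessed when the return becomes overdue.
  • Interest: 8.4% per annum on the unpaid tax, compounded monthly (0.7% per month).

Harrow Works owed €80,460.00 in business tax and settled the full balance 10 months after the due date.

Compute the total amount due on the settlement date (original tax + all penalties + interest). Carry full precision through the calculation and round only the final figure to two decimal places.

Failure-to-file penalty: 9.5% × €80,460.00 = €7,643.70
Failure-to-pay penalty = 2.25% × €80,460.00 × 10 mo = €18,103.50
Interest: €80,460.00 × ((1 + 0.007)^10 − 1) = €80,460.00 × 0.0722467… = €5,812.9669…
Total = €80,460.00 + €25,747.2000 + €5,812.9669… = €112,020.17

€112,020.17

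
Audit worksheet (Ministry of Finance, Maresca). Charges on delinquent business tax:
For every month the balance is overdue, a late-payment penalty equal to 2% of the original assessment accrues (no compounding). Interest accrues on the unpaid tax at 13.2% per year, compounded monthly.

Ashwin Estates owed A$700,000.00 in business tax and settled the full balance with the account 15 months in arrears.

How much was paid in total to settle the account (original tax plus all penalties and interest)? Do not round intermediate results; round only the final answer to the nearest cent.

Late-payment penalty = 2% × A$700,000.00 × 15 mo = A$210,000.00
Interest (13.2%/yr ÷ 12 = 1.1%/month): A$700,000.00 × ((1 + 0.011)^15 − 1) = A$124,831.7578…
Total = A$700,000.00 + A$210,000.0000 + A$124,831.7578… = A$1,034,831.76

A$1,034,831.76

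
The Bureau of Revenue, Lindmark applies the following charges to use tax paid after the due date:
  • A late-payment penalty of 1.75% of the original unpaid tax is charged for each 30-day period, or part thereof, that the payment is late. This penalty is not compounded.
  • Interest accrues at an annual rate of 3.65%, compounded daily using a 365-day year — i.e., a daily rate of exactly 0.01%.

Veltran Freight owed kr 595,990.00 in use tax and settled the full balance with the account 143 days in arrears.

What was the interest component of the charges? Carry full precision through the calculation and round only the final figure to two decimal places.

Interest: kr 595,990.00 × ((1 + 0.0001)^143 − 1) = kr 595,990.00 × 0.01440201… = kr 8,583.4533…

kr 8,583.45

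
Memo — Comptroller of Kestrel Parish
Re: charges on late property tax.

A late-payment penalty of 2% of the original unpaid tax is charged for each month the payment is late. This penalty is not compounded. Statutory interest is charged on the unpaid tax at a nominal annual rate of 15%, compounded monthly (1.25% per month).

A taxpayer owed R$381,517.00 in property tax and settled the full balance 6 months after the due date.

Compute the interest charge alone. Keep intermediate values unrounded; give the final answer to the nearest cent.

R$29,523.00

Interest: R$381,517.00 × ((1 + 0.0125)^6 − 1) = R$381,517.00 × 0.0773832… = R$29,522.9989…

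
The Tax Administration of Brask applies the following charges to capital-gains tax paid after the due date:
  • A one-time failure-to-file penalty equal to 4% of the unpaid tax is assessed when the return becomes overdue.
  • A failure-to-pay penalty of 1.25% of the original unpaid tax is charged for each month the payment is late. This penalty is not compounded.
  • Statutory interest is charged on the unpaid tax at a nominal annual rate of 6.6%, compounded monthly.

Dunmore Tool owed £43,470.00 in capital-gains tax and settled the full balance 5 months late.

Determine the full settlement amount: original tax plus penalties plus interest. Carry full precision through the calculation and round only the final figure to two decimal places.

Failure-to-file penalty: 4% × £43,470.00 = £1,738.80
Failure-to-pay penalty: 5 × 1.25% × £43,470.00 = £2,716.88…
Interest (6.6%/yr ÷ 12 = 0.55%/month): £43,470.00 × ((1 + 0.0055)^5 − 1) = £1,208.6472…
Total = £43,470.00 + £4,455.6750 + £1,208.6472… = £49,134.32

£49,134.32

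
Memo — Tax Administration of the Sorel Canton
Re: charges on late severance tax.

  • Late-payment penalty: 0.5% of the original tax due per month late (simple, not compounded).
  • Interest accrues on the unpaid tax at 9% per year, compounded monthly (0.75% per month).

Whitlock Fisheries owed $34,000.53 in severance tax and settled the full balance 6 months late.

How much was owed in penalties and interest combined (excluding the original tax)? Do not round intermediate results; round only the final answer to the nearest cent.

$2,579.02

Late-payment penalty: 6 × 0.5% × $34,000.53 = $1,020.02…
Interest: $34,000.53 × ((1 + 0.0075)^6 − 1) = $34,000.53 × 0.0458522… = $1,559.0003…
Penalties + interest = $1,020.0159 + $1,559.0003… = $2,579.02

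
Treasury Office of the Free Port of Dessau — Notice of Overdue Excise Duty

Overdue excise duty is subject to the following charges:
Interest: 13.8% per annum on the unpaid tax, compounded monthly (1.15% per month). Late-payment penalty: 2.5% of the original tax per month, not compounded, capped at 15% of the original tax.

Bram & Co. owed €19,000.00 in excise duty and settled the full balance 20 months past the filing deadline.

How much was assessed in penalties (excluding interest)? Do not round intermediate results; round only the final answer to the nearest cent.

Penalty (uncapped): 20 × 2.5% × €19,000.00 = €9,500.00; cap = 15% × €19,000.00 = €2,850.00 → penalty = €2,850.00

€2,850.00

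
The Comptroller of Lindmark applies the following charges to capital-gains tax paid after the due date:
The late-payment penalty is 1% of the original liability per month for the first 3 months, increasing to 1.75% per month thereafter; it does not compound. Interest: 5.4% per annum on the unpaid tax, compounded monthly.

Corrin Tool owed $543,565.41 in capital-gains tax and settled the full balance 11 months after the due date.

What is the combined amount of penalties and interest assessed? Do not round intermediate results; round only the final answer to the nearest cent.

$119,926.25

Penalty, months 1–3: 3 × 1% × $543,565.41 = $16,306.96…
Penalty, months 4–11: 8 × 1.75% × $543,565.41 = $76,099.16…
Interest (5.4%/yr ÷ 12 = 0.45%/month): $543,565.41 × ((1 + 0.0045)^11 − 1) = $27,520.1306…
Penalties + interest = $92,406.1197 + $27,520.1306… = $119,926.25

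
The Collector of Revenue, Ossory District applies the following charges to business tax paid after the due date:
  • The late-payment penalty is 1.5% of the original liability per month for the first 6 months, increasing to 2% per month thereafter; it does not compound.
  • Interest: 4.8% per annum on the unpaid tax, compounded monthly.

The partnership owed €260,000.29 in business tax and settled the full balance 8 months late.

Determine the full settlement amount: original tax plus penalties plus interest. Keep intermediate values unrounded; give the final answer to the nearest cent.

Penalty, months 1–6: 6 × 1.5% × €260,000.29 = €23,400.03…
Penalty, months 7–8: 2 × 2% × €260,000.29 = €10,400.01…
Interest (4.8%/yr ÷ 12 = 0.4%/month): €260,000.29 × ((1 + 0.004)^8 − 1) = €8,437.4259…
Total = €260,000.29 + €33,800.0377 + €8,437.4259… = €302,237.75

€302,237.75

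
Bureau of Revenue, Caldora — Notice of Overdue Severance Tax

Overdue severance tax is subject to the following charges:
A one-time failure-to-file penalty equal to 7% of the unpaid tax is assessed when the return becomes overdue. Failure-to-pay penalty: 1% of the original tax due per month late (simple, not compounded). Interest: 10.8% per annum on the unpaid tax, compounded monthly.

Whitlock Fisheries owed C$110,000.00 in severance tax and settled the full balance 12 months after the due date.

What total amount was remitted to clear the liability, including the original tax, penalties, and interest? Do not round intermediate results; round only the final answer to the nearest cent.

Failure-to-file penalty: 7% × C$110,000.00 = C$7,700.00
Failure-to-pay penalty = 1% × C$110,000.00 × 12 mo = C$13,200.00
Interest (10.8%/yr ÷ 12 = 0.9%/month): C$110,000.00 × ((1 + 0.009)^12 − 1) = C$12,486.0642…
Total = C$110,000.00 + C$20,900.0000 + C$12,486.0642… = C$143,386.06

C$143,386.06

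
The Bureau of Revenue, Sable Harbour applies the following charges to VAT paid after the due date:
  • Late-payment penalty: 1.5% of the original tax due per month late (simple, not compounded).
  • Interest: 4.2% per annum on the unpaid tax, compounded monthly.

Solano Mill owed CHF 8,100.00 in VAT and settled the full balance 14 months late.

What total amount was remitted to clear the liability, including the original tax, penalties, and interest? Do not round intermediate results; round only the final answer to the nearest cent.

CHF 10,207.06

Late-payment penalty: 14 × 1.5% × CHF 8,100.00 = CHF 1,701.00
Interest (4.2%/yr ÷ 12 = 0.35%/month): CHF 8,100.00 × ((1 + 0.0035)^14 − 1) = CHF 406.0571…
Total = CHF 8,100.00 + CHF 1,701.0000 + CHF 406.0571… = CHF 10,207.06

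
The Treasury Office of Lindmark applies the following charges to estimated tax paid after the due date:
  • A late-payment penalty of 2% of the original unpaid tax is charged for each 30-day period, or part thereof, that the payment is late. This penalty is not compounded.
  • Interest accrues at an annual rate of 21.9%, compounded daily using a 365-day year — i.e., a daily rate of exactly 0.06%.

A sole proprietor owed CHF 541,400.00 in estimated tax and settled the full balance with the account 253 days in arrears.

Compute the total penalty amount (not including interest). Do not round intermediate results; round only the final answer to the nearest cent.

CHF 97,452.00

Penalty periods: ⌈253/30⌉ = 9; penalty = 9 × 2% × CHF 541,400.00 = CHF 97,452.00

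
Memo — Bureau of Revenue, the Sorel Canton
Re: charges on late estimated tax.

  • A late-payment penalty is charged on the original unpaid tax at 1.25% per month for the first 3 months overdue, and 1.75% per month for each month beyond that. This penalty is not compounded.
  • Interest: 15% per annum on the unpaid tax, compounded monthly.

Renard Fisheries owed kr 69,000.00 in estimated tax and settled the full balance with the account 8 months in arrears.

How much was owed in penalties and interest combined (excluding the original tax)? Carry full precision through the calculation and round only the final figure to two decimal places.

Penalty, months 1–3: 3 × 1.25% × kr 69,000.00 = kr 2,587.50
Penalty, months 4–8: 5 × 1.75% × kr 69,000.00 = kr 6,037.50
Interest (15%/yr ÷ 12 = 1.25%/month): kr 69,000.00 × ((1 + 0.0125)^8 − 1) = kr 7,209.5410…
Penalties + interest = kr 8,625.0000 + kr 7,209.5410… = kr 15,834.54

kr 15,834.54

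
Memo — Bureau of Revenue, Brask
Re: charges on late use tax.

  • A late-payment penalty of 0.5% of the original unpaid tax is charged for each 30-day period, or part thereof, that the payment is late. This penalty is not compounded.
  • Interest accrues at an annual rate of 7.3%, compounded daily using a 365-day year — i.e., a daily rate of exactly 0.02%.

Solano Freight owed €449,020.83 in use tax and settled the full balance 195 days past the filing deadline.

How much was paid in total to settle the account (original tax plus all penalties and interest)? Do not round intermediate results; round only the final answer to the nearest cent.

Penalty periods: ⌈195/30⌉ = 7; penalty = 7 × 0.5% × €449,020.83 = €15,715.73…
Interest: €449,020.83 × ((1 + 0.0002)^195 − 1) = €449,020.83 × 0.03976643… = €17,855.9550…
Total = €449,020.83 + €15,715.7291… + €17,855.9550… = €482,592.51

€482,592.51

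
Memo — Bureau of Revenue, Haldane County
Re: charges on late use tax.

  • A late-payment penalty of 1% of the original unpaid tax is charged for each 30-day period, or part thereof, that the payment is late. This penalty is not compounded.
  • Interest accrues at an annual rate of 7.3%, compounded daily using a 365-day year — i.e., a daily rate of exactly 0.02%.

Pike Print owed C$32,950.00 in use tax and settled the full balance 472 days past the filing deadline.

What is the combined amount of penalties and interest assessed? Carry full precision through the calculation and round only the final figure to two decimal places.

C$8,533.68

Penalty periods: ⌈472/30⌉ = 16; penalty = 16 × 1% × C$32,950.00 = C$5,272.00
Interest: C$32,950.00 × ((1 + 0.0002)^472 − 1) = C$32,950.00 × 0.09898888… = C$3,261.6837…
Penalties + interest = C$5,272.0000 + C$3,261.6837… = C$8,533.68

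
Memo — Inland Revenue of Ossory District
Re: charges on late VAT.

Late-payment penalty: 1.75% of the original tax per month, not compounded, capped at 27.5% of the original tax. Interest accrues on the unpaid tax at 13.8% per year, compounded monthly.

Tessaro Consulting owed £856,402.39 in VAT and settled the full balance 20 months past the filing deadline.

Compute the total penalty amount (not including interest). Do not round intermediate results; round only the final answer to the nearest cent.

£235,510.66

Penalty (uncapped): 20 × 1.75% × £856,402.39 = £299,740.84…; cap = 27.5% × £856,402.39 = £235,510.66… → penalty = £235,510.66…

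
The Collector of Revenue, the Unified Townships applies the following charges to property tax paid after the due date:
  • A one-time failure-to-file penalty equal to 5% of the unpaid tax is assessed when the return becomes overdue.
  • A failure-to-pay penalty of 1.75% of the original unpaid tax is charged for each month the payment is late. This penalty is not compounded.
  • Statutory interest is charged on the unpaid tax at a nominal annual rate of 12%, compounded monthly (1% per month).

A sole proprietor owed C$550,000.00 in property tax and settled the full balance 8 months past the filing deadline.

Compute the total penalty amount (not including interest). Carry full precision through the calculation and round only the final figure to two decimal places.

C$104,500.00

Failure-to-file penalty: 5% × C$550,000.00 = C$27,500.00
Failure-to-pay penalty = 1.75% × C$550,000.00 × 8 mo = C$77,000.00
Total penalty = C$27,500.00 + C$77,000.00 = C$104,500.00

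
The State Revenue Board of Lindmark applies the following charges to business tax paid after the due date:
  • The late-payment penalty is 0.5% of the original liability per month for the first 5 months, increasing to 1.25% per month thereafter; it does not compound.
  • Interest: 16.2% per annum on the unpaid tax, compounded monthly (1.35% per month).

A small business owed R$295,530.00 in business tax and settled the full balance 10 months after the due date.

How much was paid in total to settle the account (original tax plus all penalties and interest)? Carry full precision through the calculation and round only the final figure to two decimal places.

R$363,798.49

Penalty, months 1–5: 5 × 0.5% × R$295,530.00 = R$7,388.25
Penalty, months 6–10: 5 × 1.25% × R$295,530.00 = R$18,470.63…
Interest: R$295,530.00 × ((1 + 0.0135)^10 − 1) = R$295,530.00 × 0.1435036… = R$42,409.6143…
Total = R$295,530.00 + R$25,858.8750 + R$42,409.6143… = R$363,798.49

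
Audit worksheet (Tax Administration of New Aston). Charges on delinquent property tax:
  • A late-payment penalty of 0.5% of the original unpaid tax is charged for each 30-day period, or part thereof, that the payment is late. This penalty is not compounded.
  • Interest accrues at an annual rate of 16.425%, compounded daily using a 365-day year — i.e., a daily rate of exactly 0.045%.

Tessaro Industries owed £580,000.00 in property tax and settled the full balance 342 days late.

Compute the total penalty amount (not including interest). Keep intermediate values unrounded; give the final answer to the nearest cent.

Penalty periods: ⌈342/30⌉ = 12; penalty = 12 × 0.5% × £580,000.00 = £34,800.00

£34,800.00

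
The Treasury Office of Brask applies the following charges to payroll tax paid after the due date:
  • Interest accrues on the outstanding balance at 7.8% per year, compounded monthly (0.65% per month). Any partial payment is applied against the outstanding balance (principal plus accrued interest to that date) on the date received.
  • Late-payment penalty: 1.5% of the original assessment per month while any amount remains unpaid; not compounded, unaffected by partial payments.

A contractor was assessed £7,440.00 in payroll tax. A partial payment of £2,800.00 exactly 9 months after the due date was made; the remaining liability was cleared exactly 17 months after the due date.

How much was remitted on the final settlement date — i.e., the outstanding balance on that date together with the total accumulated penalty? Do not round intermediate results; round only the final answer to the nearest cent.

Balance at month 9: £7,440.0000 × (1 + 0.0065)^9 = £7,886.7296…
After £2,800.00 payment: £7,886.7296… − £2,800.00 = £5,086.7296…
Balance at month 17: £5,086.7296… × (1 + 0.0065)^8 = £5,357.3360…
Penalty: 17 × 1.5% × £7,440.00 = £1,897.20
Final settlement = outstanding balance + penalty = £5,357.3360… + £1,897.20 = £7,254.54

£7,254.54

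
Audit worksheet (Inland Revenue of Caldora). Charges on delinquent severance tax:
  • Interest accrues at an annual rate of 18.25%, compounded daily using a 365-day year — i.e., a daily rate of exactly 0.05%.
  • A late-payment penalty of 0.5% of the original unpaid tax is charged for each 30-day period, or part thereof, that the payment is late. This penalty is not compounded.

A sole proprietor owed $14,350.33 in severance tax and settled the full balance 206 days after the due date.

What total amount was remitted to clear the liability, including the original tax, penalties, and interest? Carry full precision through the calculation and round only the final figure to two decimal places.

Penalty periods: ⌈206/30⌉ = 7; penalty = 7 × 0.5% × $14,350.33 = $502.26…
Interest: $14,350.33 × ((1 + 0.0005)^206 − 1) = $14,350.33 × 0.10846288… = $1,556.4781…
Total = $14,350.33 + $502.2616… + $1,556.4781… = $16,409.07

$16,409.07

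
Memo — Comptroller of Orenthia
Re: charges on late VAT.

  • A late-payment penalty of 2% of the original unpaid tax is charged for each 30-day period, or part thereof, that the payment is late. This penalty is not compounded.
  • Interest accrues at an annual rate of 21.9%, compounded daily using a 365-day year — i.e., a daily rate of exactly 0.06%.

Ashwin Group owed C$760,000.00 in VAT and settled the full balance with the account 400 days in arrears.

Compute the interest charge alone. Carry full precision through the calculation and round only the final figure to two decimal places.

C$206,079.82

Interest: C$760,000.00 × ((1 + 0.0006)^400 − 1) = C$760,000.00 × 0.27115766… = C$206,079.8218…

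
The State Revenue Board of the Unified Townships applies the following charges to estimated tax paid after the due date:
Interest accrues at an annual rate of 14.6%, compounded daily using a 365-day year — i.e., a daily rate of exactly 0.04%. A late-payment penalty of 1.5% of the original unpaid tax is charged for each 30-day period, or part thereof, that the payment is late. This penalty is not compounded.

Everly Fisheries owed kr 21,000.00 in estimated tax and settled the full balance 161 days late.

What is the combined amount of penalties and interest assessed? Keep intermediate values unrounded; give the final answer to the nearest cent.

Penalty periods: ⌈161/30⌉ = 6; penalty = 6 × 1.5% × kr 21,000.00 = kr 1,890.00
Interest: kr 21,000.00 × ((1 + 0.0004)^161 − 1) = kr 21,000.00 × 0.06650519… = kr 1,396.6089…
Penalties + interest = kr 1,890.0000 + kr 1,396.6089… = kr 3,286.61

kr 3,286.61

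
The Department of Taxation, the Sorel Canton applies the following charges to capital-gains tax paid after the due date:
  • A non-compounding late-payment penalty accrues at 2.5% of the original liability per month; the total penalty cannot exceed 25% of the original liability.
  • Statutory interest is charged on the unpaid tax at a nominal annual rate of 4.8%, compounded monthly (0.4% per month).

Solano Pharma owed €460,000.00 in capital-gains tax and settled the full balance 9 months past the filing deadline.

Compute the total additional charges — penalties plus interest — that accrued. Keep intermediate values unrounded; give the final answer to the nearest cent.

Penalty: 9 × 2.5% × €460,000.00 = €103,500.00 (below the 25% cap of €115,000.00)
Interest: €460,000.00 × ((1 + 0.004)^9 − 1) = €460,000.00 × 0.0365814… = €16,827.4479…
Penalties + interest = €103,500.0000 + €16,827.4479… = €120,327.45

€120,327.45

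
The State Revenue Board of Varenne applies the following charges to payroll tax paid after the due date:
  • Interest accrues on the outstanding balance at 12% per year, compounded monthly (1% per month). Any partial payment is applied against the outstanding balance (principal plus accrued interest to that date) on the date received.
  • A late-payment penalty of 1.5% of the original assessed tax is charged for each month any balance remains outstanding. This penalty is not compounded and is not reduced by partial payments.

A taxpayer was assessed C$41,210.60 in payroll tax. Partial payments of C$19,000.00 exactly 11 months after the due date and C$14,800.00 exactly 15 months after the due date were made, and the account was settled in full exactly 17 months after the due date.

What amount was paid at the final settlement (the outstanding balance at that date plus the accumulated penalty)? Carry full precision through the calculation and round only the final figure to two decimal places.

C$24,048.24

Balance at month 11: C$41,210.6000 × (1 + 0.01)^11 = C$45,977.3620…
After C$19,000.00 payment: C$45,977.3620… − C$19,000.00 = C$26,977.3620…
Balance at month 15: C$26,977.3620… × (1 + 0.01)^4 = C$28,072.7510…
After C$14,800.00 payment: C$28,072.7510… − C$14,800.00 = C$13,272.7510…
Balance at month 17: C$13,272.7510… × (1 + 0.01)^2 = C$13,539.5333…
Penalty: 17 × 1.5% × C$41,210.60 = C$10,508.70…
Final settlement = outstanding balance + penalty = C$13,539.5333… + C$10,508.70… = C$24,048.24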